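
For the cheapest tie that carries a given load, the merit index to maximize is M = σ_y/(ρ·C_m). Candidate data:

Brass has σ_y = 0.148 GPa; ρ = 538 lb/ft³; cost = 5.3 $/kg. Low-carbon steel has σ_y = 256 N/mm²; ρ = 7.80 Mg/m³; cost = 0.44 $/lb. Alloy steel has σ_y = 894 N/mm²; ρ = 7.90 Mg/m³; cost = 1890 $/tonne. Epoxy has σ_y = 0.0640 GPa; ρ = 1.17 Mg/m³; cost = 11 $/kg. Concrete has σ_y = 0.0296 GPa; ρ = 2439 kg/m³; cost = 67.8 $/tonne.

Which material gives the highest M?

concrete

Convert each candidate to consistent units, then evaluate M:
  brass: σ_y = 148.0 MPa, ρ = 8618 kg/m³, cost = 5.300 $/kg
  low-carbon steel: σ_y = 256.0 MPa, ρ = 7800 kg/m³, cost = 0.9700 $/kg
  alloy steel: σ_y = 894.0 MPa, ρ = 7900 kg/m³, cost = 1.890 $/kg
  epoxy: σ_y = 64.00 MPa, ρ = 1170 kg/m³, cost = 11.00 $/kg
  concrete: σ_y = 29.60 MPa, ρ = 2439 kg/m³, cost = 0.06780 $/kg
  concrete: M = 179 kN·m per $
  alloy steel: M = 59.9 kN·m per $
  low-carbon steel: M = 33.8 kN·m per $
  epoxy: M = 4.97 kN·m per $
  brass: M = 3.24 kN·m per $
Concrete ranks first.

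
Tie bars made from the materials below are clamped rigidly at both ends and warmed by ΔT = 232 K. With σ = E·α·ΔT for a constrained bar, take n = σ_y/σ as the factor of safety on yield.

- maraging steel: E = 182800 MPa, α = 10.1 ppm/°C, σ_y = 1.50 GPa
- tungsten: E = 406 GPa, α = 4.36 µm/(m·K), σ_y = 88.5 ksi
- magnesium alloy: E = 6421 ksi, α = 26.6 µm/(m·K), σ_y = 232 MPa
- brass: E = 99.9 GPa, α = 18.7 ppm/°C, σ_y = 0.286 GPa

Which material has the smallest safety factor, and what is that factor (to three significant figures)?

Converting E to GPa, α to ×10⁻⁶/K, σ_y to MPa, then σ and n for each:
  maraging steel: E = 182.8, α = 10.1, σ_y = 1500 → σ = 428 MPa, n = 3.50
  tungsten: E = 406.0, α = 4.36, σ_y = 610.2 → σ = 411 MPa, n = 1.49
  magnesium alloy: E = 44.27, α = 26.6, σ_y = 232.0 → σ = 273 MPa, n = 0.849
  brass: E = 99.90, α = 18.7, σ_y = 286.0 → σ = 433 MPa, n = 0.660
The minimum is brass at n = 0.660.

brass, n = 0.660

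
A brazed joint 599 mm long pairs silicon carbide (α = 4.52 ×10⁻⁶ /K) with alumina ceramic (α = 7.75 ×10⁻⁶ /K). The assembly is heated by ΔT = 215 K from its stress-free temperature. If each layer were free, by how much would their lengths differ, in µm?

416 µm

Δα = |4.52 − 7.75|×10⁻⁶/K = 3.23×10⁻⁶/K.
ΔL_mismatch = Δα·L·ΔT = 3.23×10⁻⁶ × 599.0 mm × 215.0 K = 416 µm.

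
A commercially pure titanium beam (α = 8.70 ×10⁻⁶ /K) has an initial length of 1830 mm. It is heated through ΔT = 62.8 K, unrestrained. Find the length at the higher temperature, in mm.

ΔL = α·L₀·ΔT = 8.70×10⁻⁶ × 1830 mm × 62.80 K = 1.00 mm.
L = L₀ + ΔL = 1830 + 1.00 = 1831.0 mm.

1831.0 mm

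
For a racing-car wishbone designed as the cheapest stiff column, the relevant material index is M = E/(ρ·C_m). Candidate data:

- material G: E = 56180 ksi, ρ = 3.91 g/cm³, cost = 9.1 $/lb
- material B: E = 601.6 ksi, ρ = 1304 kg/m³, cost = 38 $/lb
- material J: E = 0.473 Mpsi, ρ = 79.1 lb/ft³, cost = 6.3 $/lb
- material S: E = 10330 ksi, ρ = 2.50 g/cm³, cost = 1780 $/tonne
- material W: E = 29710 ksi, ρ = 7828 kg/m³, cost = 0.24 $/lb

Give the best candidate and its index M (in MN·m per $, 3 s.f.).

After converting to SI:
  material G: E = 387.3 GPa, ρ = 3910 kg/m³, cost = 20.06 $/kg
  material B: E = 4.148 GPa, ρ = 1304 kg/m³, cost = 83.77 $/kg
  material J: E = 3.261 GPa, ρ = 1267 kg/m³, cost = 13.89 $/kg
  material S: E = 71.22 GPa, ρ = 2500 kg/m³, cost = 1.780 $/kg
  material W: E = 204.8 GPa, ρ = 7828 kg/m³, cost = 0.5291 $/kg
  material W: M = 49.5 MN·m per $
  material S: M = 16.0 MN·m per $
  material G: M = 4.94 MN·m per $
  material J: M = 0.185 MN·m per $
  material B: M = 0.0380 MN·m per $
Material W ranks first.

material W, M = 49.5 MN·m per $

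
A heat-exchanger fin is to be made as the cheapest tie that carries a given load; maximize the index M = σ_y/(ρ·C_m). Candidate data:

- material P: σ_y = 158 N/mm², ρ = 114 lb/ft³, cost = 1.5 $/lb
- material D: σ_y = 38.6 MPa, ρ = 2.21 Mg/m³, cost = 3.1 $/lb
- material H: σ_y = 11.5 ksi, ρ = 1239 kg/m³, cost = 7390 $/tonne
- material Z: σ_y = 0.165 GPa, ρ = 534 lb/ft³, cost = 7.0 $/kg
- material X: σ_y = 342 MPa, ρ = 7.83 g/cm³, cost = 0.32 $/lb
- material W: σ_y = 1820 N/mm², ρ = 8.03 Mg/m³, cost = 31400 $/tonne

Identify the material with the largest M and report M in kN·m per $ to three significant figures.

In SI units:
  material P: σ_y = 158.0 MPa, ρ = 1826 kg/m³, cost = 3.307 $/kg
  material D: σ_y = 38.60 MPa, ρ = 2210 kg/m³, cost = 6.834 $/kg
  material H: σ_y = 79.29 MPa, ρ = 1239 kg/m³, cost = 7.390 $/kg
  material Z: σ_y = 165.0 MPa, ρ = 8554 kg/m³, cost = 7.000 $/kg
  material X: σ_y = 342.0 MPa, ρ = 7830 kg/m³, cost = 0.7055 $/kg
  material W: σ_y = 1820 MPa, ρ = 8030 kg/m³, cost = 31.40 $/kg
  material X: M = 61.9 kN·m per $
  material P: M = 26.2 kN·m per $
  material H: M = 8.66 kN·m per $
  material W: M = 7.22 kN·m per $
  material Z: M = 2.76 kN·m per $
  material D: M = 2.56 kN·m per $
Material X ranks first.

material X, M = 61.9 kN·m per $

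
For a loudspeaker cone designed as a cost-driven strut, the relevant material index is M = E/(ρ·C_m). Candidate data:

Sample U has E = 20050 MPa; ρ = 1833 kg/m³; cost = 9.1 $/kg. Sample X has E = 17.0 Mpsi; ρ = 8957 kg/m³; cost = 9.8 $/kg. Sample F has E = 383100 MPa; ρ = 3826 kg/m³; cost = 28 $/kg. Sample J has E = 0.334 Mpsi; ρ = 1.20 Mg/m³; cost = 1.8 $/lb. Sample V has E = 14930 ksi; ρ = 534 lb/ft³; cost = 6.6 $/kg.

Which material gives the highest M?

sample F

In SI units:
  sample U: E = 20.05 GPa, ρ = 1833 kg/m³, cost = 9.100 $/kg
  sample X: E = 117.2 GPa, ρ = 8957 kg/m³, cost = 9.800 $/kg
  sample F: E = 383.1 GPa, ρ = 3826 kg/m³, cost = 28.00 $/kg
  sample J: E = 2.303 GPa, ρ = 1200 kg/m³, cost = 3.968 $/kg
  sample V: E = 102.9 GPa, ρ = 8554 kg/m³, cost = 6.600 $/kg
  sample F: M = 3.58 MN·m per $
  sample V: M = 1.82 MN·m per $
  sample X: M = 1.34 MN·m per $
  sample U: M = 1.20 MN·m per $
  sample J: M = 0.484 MN·m per $
Sample F has the largest M.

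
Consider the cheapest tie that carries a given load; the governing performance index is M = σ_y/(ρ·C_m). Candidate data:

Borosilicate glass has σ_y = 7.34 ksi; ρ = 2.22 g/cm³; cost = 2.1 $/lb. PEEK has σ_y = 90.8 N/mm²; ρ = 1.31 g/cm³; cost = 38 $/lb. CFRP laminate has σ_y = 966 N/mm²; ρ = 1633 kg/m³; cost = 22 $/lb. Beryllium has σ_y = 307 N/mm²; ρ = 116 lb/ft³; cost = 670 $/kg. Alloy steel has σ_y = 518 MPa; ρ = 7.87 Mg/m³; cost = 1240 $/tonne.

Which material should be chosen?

Convert each candidate to consistent units, then evaluate M:
  borosilicate glass: σ_y = 50.61 MPa, ρ = 2220 kg/m³, cost = 4.630 $/kg
  PEEK: σ_y = 90.80 MPa, ρ = 1310 kg/m³, cost = 83.77 $/kg
  CFRP laminate: σ_y = 966.0 MPa, ρ = 1633 kg/m³, cost = 48.50 $/kg
  beryllium: σ_y = 307.0 MPa, ρ = 1858 kg/m³, cost = 670.0 $/kg
  alloy steel: σ_y = 518.0 MPa, ρ = 7870 kg/m³, cost = 1.240 $/kg
  alloy steel: M = 53.1 kN·m per $
  CFRP laminate: M = 12.2 kN·m per $
  borosilicate glass: M = 4.92 kN·m per $
  PEEK: M = 0.827 kN·m per $
  beryllium: M = 0.247 kN·m per $
The maximum is for alloy steel.

alloy steel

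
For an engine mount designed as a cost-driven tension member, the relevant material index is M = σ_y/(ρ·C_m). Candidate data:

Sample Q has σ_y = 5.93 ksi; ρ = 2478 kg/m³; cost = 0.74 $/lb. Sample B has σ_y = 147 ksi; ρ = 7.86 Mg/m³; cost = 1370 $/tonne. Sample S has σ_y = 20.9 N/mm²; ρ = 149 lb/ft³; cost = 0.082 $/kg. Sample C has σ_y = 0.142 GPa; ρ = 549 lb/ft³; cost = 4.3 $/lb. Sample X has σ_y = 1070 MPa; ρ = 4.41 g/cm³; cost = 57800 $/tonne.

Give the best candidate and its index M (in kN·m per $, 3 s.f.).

sample S, M = 107 kN·m per $

After converting to SI:
  sample Q: σ_y = 40.89 MPa, ρ = 2478 kg/m³, cost = 1.631 $/kg
  sample B: σ_y = 1014 MPa, ρ = 7860 kg/m³, cost = 1.370 $/kg
  sample S: σ_y = 20.90 MPa, ρ = 2387 kg/m³, cost = 0.08200 $/kg
  sample C: σ_y = 142.0 MPa, ρ = 8794 kg/m³, cost = 9.480 $/kg
  sample X: σ_y = 1070 MPa, ρ = 4410 kg/m³, cost = 57.80 $/kg
  sample S: M = 107 kN·m per $
  sample B: M = 94.1 kN·m per $
  sample Q: M = 10.1 kN·m per $
  sample X: M = 4.20 kN·m per $
  sample C: M = 1.70 kN·m per $
Sample S ranks first.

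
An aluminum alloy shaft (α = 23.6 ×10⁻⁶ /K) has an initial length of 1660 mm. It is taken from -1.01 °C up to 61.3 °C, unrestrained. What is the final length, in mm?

1662.4 mm

ΔT = 61.3 − (-1.01) = 62.31 K.
ΔL = α·L₀·ΔT = 23.6×10⁻⁶ × 1660 mm × 62.31 K = 2.44 mm.
L = L₀ + ΔL = 1660 + 2.44 = 1662.4 mm.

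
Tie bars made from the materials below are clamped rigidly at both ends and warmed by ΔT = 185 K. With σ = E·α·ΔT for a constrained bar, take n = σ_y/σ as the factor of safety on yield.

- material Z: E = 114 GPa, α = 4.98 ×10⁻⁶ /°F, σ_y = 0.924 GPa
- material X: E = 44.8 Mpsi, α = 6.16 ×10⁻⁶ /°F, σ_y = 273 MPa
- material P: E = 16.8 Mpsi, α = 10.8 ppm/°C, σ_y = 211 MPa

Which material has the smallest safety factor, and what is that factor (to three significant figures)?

In consistent units (E in GPa, α in ×10⁻⁶/K, σ_y in MPa):
  material Z: E = 114.0, α = 8.96, σ_y = 924.0 → σ = 189 MPa, n = 4.89
  material X: E = 308.9, α = 11.1, σ_y = 273.0 → σ = 634 MPa, n = 0.431
  material P: E = 115.8, α = 10.8, σ_y = 211.0 → σ = 231 MPa, n = 0.912
Material X has the lowest safety factor, n = 0.431.

material X, n = 0.431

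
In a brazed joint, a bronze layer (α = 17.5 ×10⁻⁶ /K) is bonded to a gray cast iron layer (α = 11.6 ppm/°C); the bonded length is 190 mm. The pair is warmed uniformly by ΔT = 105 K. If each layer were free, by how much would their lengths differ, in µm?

118 µm

Δα = |17.5 − 11.6|×10⁻⁶/K = 5.90×10⁻⁶/K.
ΔL_mismatch = Δα·L·ΔT = 5.90×10⁻⁶ × 190.0 mm × 105.0 K = 118 µm.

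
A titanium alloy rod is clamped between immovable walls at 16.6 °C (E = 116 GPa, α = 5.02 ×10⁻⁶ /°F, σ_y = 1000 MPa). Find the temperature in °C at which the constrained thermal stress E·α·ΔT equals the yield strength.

971 °C

α = 5.02×10⁻⁶/°F × 9/5 = 9.04×10⁻⁶/K.
E·α·ΔT = 1000 MPa ⇒ ΔT = 1000 / (116.0×10³ × 9.04×10⁻⁶) = 954.0 K.
T = 16.6 + 954.0 = 970.6 °C.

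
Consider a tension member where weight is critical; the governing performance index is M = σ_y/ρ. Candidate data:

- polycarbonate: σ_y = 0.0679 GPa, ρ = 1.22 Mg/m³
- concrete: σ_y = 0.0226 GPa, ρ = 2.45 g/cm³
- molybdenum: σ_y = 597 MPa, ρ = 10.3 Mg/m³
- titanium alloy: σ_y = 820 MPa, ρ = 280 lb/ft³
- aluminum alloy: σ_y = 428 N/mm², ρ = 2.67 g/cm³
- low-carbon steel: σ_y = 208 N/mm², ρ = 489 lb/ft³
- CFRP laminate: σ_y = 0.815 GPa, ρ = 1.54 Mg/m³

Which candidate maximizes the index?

After converting to SI:
  polycarbonate: σ_y = 67.90 MPa, ρ = 1220 kg/m³
  concrete: σ_y = 22.60 MPa, ρ = 2450 kg/m³
  molybdenum: σ_y = 597.0 MPa, ρ = 10300 kg/m³
  titanium alloy: σ_y = 820.0 MPa, ρ = 4485 kg/m³
  aluminum alloy: σ_y = 428.0 MPa, ρ = 2670 kg/m³
  low-carbon steel: σ_y = 208.0 MPa, ρ = 7833 kg/m³
  CFRP laminate: σ_y = 815.0 MPa, ρ = 1540 kg/m³
  CFRP laminate: M = 529 kN·m/kg
  titanium alloy: M = 183 kN·m/kg
  aluminum alloy: M = 160 kN·m/kg
  molybdenum: M = 58.0 kN·m/kg
  polycarbonate: M = 55.7 kN·m/kg
  low-carbon steel: M = 26.6 kN·m/kg
  concrete: M = 9.22 kN·m/kg
CFRP laminate has the largest M.

CFRP laminate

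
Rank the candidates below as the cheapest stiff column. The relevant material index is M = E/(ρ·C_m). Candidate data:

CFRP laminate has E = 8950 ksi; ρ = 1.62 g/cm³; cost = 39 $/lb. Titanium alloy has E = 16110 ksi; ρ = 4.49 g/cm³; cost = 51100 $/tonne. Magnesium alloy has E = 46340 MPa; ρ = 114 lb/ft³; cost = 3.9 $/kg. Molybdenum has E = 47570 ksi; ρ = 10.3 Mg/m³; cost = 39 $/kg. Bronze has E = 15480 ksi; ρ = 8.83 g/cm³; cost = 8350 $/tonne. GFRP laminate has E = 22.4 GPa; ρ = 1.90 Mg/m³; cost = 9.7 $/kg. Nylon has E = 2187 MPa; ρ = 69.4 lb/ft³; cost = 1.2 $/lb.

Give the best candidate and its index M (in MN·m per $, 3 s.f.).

magnesium alloy, M = 6.51 MN·m per $

Putting every candidate on a common basis:
  CFRP laminate: E = 61.71 GPa, ρ = 1620 kg/m³, cost = 85.98 $/kg
  titanium alloy: E = 111.1 GPa, ρ = 4490 kg/m³, cost = 51.10 $/kg
  magnesium alloy: E = 46.34 GPa, ρ = 1826 kg/m³, cost = 3.900 $/kg
  molybdenum: E = 328.0 GPa, ρ = 10300 kg/m³, cost = 39.00 $/kg
  bronze: E = 106.7 GPa, ρ = 8830 kg/m³, cost = 8.350 $/kg
  GFRP laminate: E = 22.40 GPa, ρ = 1900 kg/m³, cost = 9.700 $/kg
  nylon: E = 2.187 GPa, ρ = 1112 kg/m³, cost = 2.646 $/kg
  magnesium alloy: M = 6.51 MN·m per $
  bronze: M = 1.45 MN·m per $
  GFRP laminate: M = 1.22 MN·m per $
  molybdenum: M = 0.816 MN·m per $
  nylon: M = 0.744 MN·m per $
  titanium alloy: M = 0.484 MN·m per $
  CFRP laminate: M = 0.443 MN·m per $
Magnesium alloy has the largest M.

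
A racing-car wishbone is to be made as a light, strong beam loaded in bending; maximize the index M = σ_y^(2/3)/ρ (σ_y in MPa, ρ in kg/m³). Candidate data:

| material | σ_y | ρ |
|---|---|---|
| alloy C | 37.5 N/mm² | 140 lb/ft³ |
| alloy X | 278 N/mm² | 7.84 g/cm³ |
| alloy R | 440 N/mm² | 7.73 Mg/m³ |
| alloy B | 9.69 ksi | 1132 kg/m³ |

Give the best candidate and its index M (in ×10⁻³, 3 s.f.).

alloy B, M = 14.5×10⁻³

In SI units:
  alloy C: σ_y = 37.50 MPa, ρ = 2243 kg/m³
  alloy X: σ_y = 278.0 MPa, ρ = 7840 kg/m³
  alloy R: σ_y = 440.0 MPa, ρ = 7730 kg/m³
  alloy B: σ_y = 66.81 MPa, ρ = 1132 kg/m³
  alloy B: M = 14.5×10⁻³
  alloy R: M = 7.48×10⁻³
  alloy X: M = 5.43×10⁻³
  alloy C: M = 5.00×10⁻³
Alloy B has the largest M.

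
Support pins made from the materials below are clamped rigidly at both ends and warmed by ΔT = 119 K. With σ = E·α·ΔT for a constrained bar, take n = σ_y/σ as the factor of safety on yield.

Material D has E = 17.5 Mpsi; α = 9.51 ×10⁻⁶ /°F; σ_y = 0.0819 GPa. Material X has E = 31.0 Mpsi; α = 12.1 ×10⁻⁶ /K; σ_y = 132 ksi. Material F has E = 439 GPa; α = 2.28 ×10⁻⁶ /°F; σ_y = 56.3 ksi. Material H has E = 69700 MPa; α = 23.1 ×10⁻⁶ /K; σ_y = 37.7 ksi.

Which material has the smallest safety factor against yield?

Converting E to GPa, α to ×10⁻⁶/K, σ_y to MPa, then σ and n for each:
  material D: E = 120.7, α = 17.1, σ_y = 81.90 → σ = 246 MPa, n = 0.333
  material X: E = 213.7, α = 12.1, σ_y = 910.1 → σ = 308 MPa, n = 2.96
  material F: E = 439.0, α = 4.10, σ_y = 388.2 → σ = 214 MPa, n = 1.81
  material H: E = 69.70, α = 23.1, σ_y = 259.9 → σ = 192 MPa, n = 1.36
The minimum is material D at n = 0.333.

material D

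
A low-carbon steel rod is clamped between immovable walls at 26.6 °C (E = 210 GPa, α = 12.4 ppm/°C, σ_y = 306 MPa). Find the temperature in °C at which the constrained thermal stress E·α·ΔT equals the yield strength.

144 °C

E·α·ΔT = 306.0 MPa ⇒ ΔT = 306.0 / (210.0×10³ × 12.4×10⁻⁶) = 117.5 K.
T = 26.6 + 117.5 = 144.1 °C.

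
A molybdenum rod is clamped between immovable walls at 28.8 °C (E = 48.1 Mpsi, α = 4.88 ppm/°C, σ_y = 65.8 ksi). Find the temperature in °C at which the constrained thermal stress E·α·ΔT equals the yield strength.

E = 48.1 Mpsi = 331.6 GPa.
σ_y = 65.8 ksi = 453.7 MPa.
E·α·ΔT = 453.7 MPa ⇒ ΔT = 453.7 / (331.6×10³ × 4.88×10⁻⁶) = 280.3 K.
T = 28.8 + 280.3 = 309.1 °C.

309 °C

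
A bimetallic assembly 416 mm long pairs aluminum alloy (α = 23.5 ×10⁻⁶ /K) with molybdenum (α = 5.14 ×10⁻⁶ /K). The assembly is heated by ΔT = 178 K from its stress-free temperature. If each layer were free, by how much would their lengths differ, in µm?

Δα = |23.5 − 5.14|×10⁻⁶/K = 18.4×10⁻⁶/K.
ΔL_mismatch = Δα·L·ΔT = 18.4×10⁻⁶ × 416.0 mm × 178.0 K = 1360 µm.

1360 µm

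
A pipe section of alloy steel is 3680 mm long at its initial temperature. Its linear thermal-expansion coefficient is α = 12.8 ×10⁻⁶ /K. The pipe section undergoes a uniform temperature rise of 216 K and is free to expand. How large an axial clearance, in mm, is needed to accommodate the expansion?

10.2 mm

ΔL = α·L₀·ΔT = 12.8×10⁻⁶ × 3680 mm × 216.0 K = 10.2 mm.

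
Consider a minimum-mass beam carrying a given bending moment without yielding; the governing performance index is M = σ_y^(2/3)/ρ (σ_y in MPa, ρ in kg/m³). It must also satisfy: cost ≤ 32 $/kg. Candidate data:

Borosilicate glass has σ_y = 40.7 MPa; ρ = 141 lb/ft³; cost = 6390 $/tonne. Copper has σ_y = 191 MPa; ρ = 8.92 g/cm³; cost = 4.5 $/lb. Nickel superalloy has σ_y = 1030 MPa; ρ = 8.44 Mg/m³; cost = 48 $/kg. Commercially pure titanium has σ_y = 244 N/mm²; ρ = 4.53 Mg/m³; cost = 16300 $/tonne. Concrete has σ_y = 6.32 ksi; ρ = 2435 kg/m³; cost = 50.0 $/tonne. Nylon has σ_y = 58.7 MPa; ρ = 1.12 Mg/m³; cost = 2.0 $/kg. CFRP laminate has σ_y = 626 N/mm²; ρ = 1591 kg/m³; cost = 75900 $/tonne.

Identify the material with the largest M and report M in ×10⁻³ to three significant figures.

Screen on constraints: cost ≤ 32 $/kg. Survivors: borosilicate glass, copper, commercially pure titanium, concrete, nylon.
Convert each candidate to consistent units, then evaluate M:
  borosilicate glass: σ_y = 40.70 MPa, ρ = 2259 kg/m³
  copper: σ_y = 191.0 MPa, ρ = 8920 kg/m³
  commercially pure titanium: σ_y = 244.0 MPa, ρ = 4530 kg/m³
  concrete: σ_y = 43.57 MPa, ρ = 2435 kg/m³
  nylon: σ_y = 58.70 MPa, ρ = 1120 kg/m³
  nylon: M = 13.5×10⁻³
  commercially pure titanium: M = 8.62×10⁻³
  borosilicate glass: M = 5.24×10⁻³
  concrete: M = 5.09×10⁻³
  copper: M = 3.72×10⁻³
Nylon has the largest M.

nylon, M = 13.5×10⁻³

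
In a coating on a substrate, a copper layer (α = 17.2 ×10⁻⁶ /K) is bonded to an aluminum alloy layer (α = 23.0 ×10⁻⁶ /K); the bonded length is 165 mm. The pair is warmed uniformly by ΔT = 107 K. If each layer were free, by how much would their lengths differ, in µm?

Δα = |17.2 − 23.0|×10⁻⁶/K = 5.80×10⁻⁶/K.
ΔL_mismatch = Δα·L·ΔT = 5.80×10⁻⁶ × 165.0 mm × 107.0 K = 102 µm.

102 µm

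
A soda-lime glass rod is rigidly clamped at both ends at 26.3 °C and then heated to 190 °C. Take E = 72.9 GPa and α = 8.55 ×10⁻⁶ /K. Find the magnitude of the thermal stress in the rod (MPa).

ΔT = 163.7 K. Constrained thermal stress σ = E·α·ΔT = 72.90×10³ MPa × 8.55×10⁻⁶ × 163.7 = 102 MPa (compressive).

102 MPa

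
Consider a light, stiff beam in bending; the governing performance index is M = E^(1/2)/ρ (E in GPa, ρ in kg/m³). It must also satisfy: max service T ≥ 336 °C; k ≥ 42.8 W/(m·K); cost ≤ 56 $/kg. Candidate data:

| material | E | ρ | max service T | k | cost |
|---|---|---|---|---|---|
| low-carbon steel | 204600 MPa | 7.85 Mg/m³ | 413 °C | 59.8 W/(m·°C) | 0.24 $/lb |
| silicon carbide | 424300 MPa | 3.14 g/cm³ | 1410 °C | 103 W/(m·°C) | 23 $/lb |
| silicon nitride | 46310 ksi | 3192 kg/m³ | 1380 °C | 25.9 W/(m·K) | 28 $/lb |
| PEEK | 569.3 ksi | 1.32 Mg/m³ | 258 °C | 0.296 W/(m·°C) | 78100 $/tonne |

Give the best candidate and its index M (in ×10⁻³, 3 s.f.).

silicon carbide, M = 6.56×10⁻³

Screen on constraints: max service T ≥ 336 °C; k ≥ 42.8 W/(m·K); cost ≤ 56 $/kg. Survivors: low-carbon steel, silicon carbide.
After converting to SI:
  low-carbon steel: E = 204.6 GPa, ρ = 7850 kg/m³
  silicon carbide: E = 424.3 GPa, ρ = 3140 kg/m³
  silicon carbide: M = 6.56×10⁻³
  low-carbon steel: M = 1.82×10⁻³
The maximum is for silicon carbide.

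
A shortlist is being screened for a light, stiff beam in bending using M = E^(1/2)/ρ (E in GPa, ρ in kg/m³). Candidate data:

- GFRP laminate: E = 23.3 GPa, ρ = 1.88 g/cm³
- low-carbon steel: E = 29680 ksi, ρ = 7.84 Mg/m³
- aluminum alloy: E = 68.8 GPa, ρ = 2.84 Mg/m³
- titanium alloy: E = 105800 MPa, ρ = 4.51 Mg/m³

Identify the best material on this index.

Putting every candidate on a common basis:
  GFRP laminate: E = 23.30 GPa, ρ = 1880 kg/m³
  low-carbon steel: E = 204.6 GPa, ρ = 7840 kg/m³
  aluminum alloy: E = 68.80 GPa, ρ = 2840 kg/m³
  titanium alloy: E = 105.8 GPa, ρ = 4510 kg/m³
  aluminum alloy: M = 2.92×10⁻³
  GFRP laminate: M = 2.57×10⁻³
  titanium alloy: M = 2.28×10⁻³
  low-carbon steel: M = 1.82×10⁻³
The maximum is for aluminum alloy.

aluminum alloy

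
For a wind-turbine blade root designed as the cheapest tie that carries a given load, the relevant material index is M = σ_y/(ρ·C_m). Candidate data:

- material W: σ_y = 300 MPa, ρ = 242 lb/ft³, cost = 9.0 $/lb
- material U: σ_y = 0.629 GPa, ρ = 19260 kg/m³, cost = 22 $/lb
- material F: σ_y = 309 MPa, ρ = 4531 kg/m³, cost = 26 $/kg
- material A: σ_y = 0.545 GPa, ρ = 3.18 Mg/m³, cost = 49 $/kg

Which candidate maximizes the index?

material W

After converting to SI:
  material W: σ_y = 300.0 MPa, ρ = 3876 kg/m³, cost = 19.84 $/kg
  material U: σ_y = 629.0 MPa, ρ = 19260 kg/m³, cost = 48.50 $/kg
  material F: σ_y = 309.0 MPa, ρ = 4531 kg/m³, cost = 26.00 $/kg
  material A: σ_y = 545.0 MPa, ρ = 3180 kg/m³, cost = 49.00 $/kg
  material W: M = 3.90 kN·m per $
  material A: M = 3.50 kN·m per $
  material F: M = 2.62 kN·m per $
  material U: M = 0.673 kN·m per $
Highest index: material W.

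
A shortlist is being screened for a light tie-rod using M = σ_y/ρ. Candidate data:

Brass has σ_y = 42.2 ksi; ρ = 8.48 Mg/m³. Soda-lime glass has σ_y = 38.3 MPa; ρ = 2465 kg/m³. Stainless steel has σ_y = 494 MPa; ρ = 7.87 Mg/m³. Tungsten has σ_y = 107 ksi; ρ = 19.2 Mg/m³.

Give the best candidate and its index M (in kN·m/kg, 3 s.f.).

stainless steel, M = 62.8 kN·m/kg

In SI units:
  brass: σ_y = 291.0 MPa, ρ = 8480 kg/m³
  soda-lime glass: σ_y = 38.30 MPa, ρ = 2465 kg/m³
  stainless steel: σ_y = 494.0 MPa, ρ = 7870 kg/m³
  tungsten: σ_y = 737.7 MPa, ρ = 19200 kg/m³
  stainless steel: M = 62.8 kN·m/kg
  tungsten: M = 38.4 kN·m/kg
  brass: M = 34.3 kN·m/kg
  soda-lime glass: M = 15.5 kN·m/kg
The maximum is for stainless steel.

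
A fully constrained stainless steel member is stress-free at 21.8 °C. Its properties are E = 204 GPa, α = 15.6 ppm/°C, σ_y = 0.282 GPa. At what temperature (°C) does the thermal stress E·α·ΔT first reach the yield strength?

σ_y = 0.282 GPa = 282.0 MPa.
E·α·ΔT = 282.0 MPa ⇒ ΔT = 282.0 / (204.0×10³ × 15.6×10⁻⁶) = 88.61 K.
T = 21.8 + 88.61 = 110.4 °C.

110 °C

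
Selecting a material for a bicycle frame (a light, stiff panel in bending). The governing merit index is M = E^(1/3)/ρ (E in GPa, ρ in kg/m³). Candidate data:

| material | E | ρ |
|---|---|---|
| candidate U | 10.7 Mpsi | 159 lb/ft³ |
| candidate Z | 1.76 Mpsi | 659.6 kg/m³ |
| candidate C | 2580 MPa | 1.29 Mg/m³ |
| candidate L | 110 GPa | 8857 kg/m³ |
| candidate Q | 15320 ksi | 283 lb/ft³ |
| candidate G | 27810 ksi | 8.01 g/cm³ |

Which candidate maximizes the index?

Normalizing units and computing the index:
  candidate U: E = 73.77 GPa, ρ = 2547 kg/m³
  candidate Z: E = 12.13 GPa, ρ = 659.6 kg/m³
  candidate C: E = 2.580 GPa, ρ = 1290 kg/m³
  candidate L: E = 110.0 GPa, ρ = 8857 kg/m³
  candidate Q: E = 105.6 GPa, ρ = 4533 kg/m³
  candidate G: E = 191.7 GPa, ρ = 8010 kg/m³
  candidate Z: M = 3.48×10⁻³
  candidate U: M = 1.65×10⁻³
  candidate C: M = 1.06×10⁻³
  candidate Q: M = 1.04×10⁻³
  candidate G: M = 0.720×10⁻³
  candidate L: M = 0.541×10⁻³
Candidate Z has the largest M.

candidate Z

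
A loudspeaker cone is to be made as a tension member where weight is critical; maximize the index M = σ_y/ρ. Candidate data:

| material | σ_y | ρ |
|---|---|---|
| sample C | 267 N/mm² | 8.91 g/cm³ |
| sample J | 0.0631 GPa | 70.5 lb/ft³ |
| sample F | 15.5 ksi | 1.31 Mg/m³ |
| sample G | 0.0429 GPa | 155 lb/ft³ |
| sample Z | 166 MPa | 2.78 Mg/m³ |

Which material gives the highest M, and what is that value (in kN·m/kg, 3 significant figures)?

sample F, M = 81.6 kN·m/kg

Normalizing units and computing the index:
  sample C: σ_y = 267.0 MPa, ρ = 8910 kg/m³
  sample J: σ_y = 63.10 MPa, ρ = 1129 kg/m³
  sample F: σ_y = 106.9 MPa, ρ = 1310 kg/m³
  sample G: σ_y = 42.90 MPa, ρ = 2483 kg/m³
  sample Z: σ_y = 166.0 MPa, ρ = 2780 kg/m³
  sample F: M = 81.6 kN·m/kg
  sample Z: M = 59.7 kN·m/kg
  sample J: M = 55.9 kN·m/kg
  sample C: M = 30.0 kN·m/kg
  sample G: M = 17.3 kN·m/kg
The maximum is for sample F.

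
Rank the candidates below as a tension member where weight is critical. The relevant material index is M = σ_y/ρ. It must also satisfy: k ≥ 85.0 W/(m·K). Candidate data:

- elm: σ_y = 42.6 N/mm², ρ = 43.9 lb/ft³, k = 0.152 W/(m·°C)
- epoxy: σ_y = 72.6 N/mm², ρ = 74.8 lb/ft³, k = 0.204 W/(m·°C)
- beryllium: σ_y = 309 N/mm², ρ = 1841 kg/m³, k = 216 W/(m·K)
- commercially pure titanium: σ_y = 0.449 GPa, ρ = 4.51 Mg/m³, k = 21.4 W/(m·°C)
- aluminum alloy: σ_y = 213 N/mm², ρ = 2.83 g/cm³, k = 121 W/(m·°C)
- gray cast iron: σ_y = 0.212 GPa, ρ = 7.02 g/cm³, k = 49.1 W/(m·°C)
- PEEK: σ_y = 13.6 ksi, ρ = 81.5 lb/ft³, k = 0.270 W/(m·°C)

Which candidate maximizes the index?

Screen on constraints: k ≥ 85.0 W/(m·K). Survivors: beryllium, aluminum alloy.
After converting to SI:
  beryllium: σ_y = 309.0 MPa, ρ = 1841 kg/m³
  aluminum alloy: σ_y = 213.0 MPa, ρ = 2830 kg/m³
  beryllium: M = 168 kN·m/kg
  aluminum alloy: M = 75.3 kN·m/kg
Beryllium has the largest M.

beryllium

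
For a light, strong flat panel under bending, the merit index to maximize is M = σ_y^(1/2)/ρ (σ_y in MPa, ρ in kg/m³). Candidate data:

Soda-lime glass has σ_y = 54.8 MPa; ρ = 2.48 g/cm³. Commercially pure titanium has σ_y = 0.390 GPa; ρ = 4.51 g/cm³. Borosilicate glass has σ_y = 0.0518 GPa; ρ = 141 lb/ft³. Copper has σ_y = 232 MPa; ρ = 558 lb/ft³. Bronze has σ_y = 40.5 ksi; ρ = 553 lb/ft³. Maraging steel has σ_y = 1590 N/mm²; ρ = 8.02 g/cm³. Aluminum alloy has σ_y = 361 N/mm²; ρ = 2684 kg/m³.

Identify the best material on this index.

aluminum alloy

In SI units:
  soda-lime glass: σ_y = 54.80 MPa, ρ = 2480 kg/m³
  commercially pure titanium: σ_y = 390.0 MPa, ρ = 4510 kg/m³
  borosilicate glass: σ_y = 51.80 MPa, ρ = 2259 kg/m³
  copper: σ_y = 232.0 MPa, ρ = 8938 kg/m³
  bronze: σ_y = 279.2 MPa, ρ = 8858 kg/m³
  maraging steel: σ_y = 1590 MPa, ρ = 8020 kg/m³
  aluminum alloy: σ_y = 361.0 MPa, ρ = 2684 kg/m³
  aluminum alloy: M = 7.08×10⁻³
  maraging steel: M = 4.97×10⁻³
  commercially pure titanium: M = 4.38×10⁻³
  borosilicate glass: M = 3.19×10⁻³
  soda-lime glass: M = 2.98×10⁻³
  bronze: M = 1.89×10⁻³
  copper: M = 1.70×10⁻³
The maximum is for aluminum alloy.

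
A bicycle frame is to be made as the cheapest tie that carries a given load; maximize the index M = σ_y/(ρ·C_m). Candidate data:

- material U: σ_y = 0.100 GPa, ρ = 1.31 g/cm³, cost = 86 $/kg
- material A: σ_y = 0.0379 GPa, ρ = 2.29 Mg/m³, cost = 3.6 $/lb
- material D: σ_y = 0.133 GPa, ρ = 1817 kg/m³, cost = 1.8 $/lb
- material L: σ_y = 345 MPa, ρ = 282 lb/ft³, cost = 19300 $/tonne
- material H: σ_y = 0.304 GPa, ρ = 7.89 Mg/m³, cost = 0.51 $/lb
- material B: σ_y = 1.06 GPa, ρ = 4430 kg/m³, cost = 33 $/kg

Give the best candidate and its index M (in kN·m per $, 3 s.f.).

material H, M = 34.3 kN·m per $

In SI units:
  material U: σ_y = 100.0 MPa, ρ = 1310 kg/m³, cost = 86.00 $/kg
  material A: σ_y = 37.90 MPa, ρ = 2290 kg/m³, cost = 7.937 $/kg
  material D: σ_y = 133.0 MPa, ρ = 1817 kg/m³, cost = 3.968 $/kg
  material L: σ_y = 345.0 MPa, ρ = 4517 kg/m³, cost = 19.30 $/kg
  material H: σ_y = 304.0 MPa, ρ = 7890 kg/m³, cost = 1.124 $/kg
  material B: σ_y = 1060 MPa, ρ = 4430 kg/m³, cost = 33.00 $/kg
  material H: M = 34.3 kN·m per $
  material D: M = 18.4 kN·m per $
  material B: M = 7.25 kN·m per $
  material L: M = 3.96 kN·m per $
  material A: M = 2.09 kN·m per $
  material U: M = 0.888 kN·m per $
Highest index: material H.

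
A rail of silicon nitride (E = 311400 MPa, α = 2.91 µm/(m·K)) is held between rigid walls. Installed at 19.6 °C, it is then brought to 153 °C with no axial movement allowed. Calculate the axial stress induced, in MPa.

121 MPa

E = 311400 MPa = 311.4 GPa.
ΔT = 133.4 K. Constrained thermal stress σ = E·α·ΔT = 311.4×10³ MPa × 2.91×10⁻⁶ × 133.4 = 121 MPa (compressive).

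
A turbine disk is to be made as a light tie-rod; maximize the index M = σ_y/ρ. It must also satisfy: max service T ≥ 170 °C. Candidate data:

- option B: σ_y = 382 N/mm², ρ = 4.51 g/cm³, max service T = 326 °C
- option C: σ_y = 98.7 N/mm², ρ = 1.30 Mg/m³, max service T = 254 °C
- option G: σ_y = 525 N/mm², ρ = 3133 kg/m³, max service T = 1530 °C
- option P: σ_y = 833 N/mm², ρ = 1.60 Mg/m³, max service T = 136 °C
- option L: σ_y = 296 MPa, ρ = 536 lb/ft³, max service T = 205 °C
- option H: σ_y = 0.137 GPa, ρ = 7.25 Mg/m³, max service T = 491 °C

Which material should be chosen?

option G

Screen on constraints: max service T ≥ 170 °C. Survivors: option B, option C, option G, option L, option H.
In SI units:
  option B: σ_y = 382.0 MPa, ρ = 4510 kg/m³
  option C: σ_y = 98.70 MPa, ρ = 1300 kg/m³
  option G: σ_y = 525.0 MPa, ρ = 3133 kg/m³
  option L: σ_y = 296.0 MPa, ρ = 8586 kg/m³
  option H: σ_y = 137.0 MPa, ρ = 7250 kg/m³
  option G: M = 168 kN·m/kg
  option B: M = 84.7 kN·m/kg
  option C: M = 75.9 kN·m/kg
  option L: M = 34.5 kN·m/kg
  option H: M = 18.9 kN·m/kg
Highest index: option G.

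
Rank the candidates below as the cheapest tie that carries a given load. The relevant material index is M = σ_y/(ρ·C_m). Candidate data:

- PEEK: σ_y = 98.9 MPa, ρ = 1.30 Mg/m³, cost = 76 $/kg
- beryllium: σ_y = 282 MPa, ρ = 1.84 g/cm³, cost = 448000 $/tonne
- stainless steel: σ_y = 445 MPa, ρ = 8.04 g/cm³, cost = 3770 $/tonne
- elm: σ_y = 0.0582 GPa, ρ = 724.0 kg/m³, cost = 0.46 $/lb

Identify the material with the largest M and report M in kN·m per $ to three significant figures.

elm, M = 79.3 kN·m per $

Convert each candidate to consistent units, then evaluate M:
  PEEK: σ_y = 98.90 MPa, ρ = 1300 kg/m³, cost = 76.00 $/kg
  beryllium: σ_y = 282.0 MPa, ρ = 1840 kg/m³, cost = 448.0 $/kg
  stainless steel: σ_y = 445.0 MPa, ρ = 8040 kg/m³, cost = 3.770 $/kg
  elm: σ_y = 58.20 MPa, ρ = 724.0 kg/m³, cost = 1.014 $/kg
  elm: M = 79.3 kN·m per $
  stainless steel: M = 14.7 kN·m per $
  PEEK: M = 1.00 kN·m per $
  beryllium: M = 0.342 kN·m per $
Highest index: elm.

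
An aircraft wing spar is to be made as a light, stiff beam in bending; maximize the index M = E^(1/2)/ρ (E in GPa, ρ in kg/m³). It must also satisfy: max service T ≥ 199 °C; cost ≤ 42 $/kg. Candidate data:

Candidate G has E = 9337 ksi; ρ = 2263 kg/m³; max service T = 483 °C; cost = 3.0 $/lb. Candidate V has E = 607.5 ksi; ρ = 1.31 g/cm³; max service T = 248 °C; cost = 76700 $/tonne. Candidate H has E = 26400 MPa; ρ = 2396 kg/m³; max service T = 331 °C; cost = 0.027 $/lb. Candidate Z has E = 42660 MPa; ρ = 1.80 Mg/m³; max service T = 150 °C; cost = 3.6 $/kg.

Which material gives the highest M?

Screen on constraints: max service T ≥ 199 °C; cost ≤ 42 $/kg. Survivors: candidate G, candidate H.
Putting every candidate on a common basis:
  candidate G: E = 64.38 GPa, ρ = 2263 kg/m³
  candidate H: E = 26.40 GPa, ρ = 2396 kg/m³
  candidate G: M = 3.55×10⁻³
  candidate H: M = 2.14×10⁻³
Highest index: candidate G.

candidate G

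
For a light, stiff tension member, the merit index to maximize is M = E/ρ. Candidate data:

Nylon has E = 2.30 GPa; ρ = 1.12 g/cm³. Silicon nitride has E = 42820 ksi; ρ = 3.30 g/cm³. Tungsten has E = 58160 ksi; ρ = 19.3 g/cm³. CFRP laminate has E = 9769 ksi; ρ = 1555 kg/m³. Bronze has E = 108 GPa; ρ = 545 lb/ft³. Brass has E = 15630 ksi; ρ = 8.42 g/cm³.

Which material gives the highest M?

silicon nitride

After converting to SI:
  nylon: E = 2.300 GPa, ρ = 1120 kg/m³
  silicon nitride: E = 295.2 GPa, ρ = 3300 kg/m³
  tungsten: E = 401.0 GPa, ρ = 19300 kg/m³
  CFRP laminate: E = 67.35 GPa, ρ = 1555 kg/m³
  bronze: E = 108.0 GPa, ρ = 8730 kg/m³
  brass: E = 107.8 GPa, ρ = 8420 kg/m³
  silicon nitride: M = 89.5 MN·m/kg
  CFRP laminate: M = 43.3 MN·m/kg
  tungsten: M = 20.8 MN·m/kg
  brass: M = 12.8 MN·m/kg
  bronze: M = 12.4 MN·m/kg
  nylon: M = 2.05 MN·m/kg
Silicon nitride ranks first.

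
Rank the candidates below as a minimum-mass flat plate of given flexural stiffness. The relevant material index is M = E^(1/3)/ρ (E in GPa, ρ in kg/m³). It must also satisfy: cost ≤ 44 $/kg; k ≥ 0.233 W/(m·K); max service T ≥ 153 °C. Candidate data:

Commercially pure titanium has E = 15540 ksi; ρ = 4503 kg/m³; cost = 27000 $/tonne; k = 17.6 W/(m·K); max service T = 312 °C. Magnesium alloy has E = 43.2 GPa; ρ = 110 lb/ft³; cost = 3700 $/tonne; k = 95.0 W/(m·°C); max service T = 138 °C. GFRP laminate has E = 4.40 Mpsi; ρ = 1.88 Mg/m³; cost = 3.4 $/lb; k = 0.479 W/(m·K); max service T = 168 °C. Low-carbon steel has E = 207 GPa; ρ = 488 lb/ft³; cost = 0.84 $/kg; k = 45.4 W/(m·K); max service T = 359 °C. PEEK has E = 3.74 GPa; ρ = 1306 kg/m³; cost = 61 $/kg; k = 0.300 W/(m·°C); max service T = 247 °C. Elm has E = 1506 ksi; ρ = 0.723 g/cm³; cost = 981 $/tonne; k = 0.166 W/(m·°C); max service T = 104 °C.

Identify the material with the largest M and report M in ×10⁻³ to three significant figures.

Screen on constraints: cost ≤ 44 $/kg; k ≥ 0.233 W/(m·K); max service T ≥ 153 °C. Survivors: commercially pure titanium, GFRP laminate, low-carbon steel.
In SI units:
  commercially pure titanium: E = 107.1 GPa, ρ = 4503 kg/m³
  GFRP laminate: E = 30.34 GPa, ρ = 1880 kg/m³
  low-carbon steel: E = 207.0 GPa, ρ = 7817 kg/m³
  GFRP laminate: M = 1.66×10⁻³
  commercially pure titanium: M = 1.05×10⁻³
  low-carbon steel: M = 0.757×10⁻³
GFRP laminate has the largest M.

GFRP laminate, M = 1.66×10⁻³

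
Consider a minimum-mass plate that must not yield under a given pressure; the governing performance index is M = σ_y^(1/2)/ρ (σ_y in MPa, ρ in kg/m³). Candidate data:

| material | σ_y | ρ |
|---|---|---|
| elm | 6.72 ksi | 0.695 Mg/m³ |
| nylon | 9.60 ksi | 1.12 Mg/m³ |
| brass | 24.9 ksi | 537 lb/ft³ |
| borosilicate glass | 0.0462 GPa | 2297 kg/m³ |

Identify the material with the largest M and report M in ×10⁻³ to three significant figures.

elm, M = 9.79×10⁻³

Convert each candidate to consistent units, then evaluate M:
  elm: σ_y = 46.33 MPa, ρ = 695.0 kg/m³
  nylon: σ_y = 66.19 MPa, ρ = 1120 kg/m³
  brass: σ_y = 171.7 MPa, ρ = 8602 kg/m³
  borosilicate glass: σ_y = 46.20 MPa, ρ = 2297 kg/m³
  elm: M = 9.79×10⁻³
  nylon: M = 7.26×10⁻³
  borosilicate glass: M = 2.96×10⁻³
  brass: M = 1.52×10⁻³
Highest index: elm.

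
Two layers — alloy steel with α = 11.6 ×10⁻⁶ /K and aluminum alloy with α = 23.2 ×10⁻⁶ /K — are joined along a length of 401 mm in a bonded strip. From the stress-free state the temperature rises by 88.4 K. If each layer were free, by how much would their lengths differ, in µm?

411 µm

Δα = |11.6 − 23.2|×10⁻⁶/K = 11.6×10⁻⁶/K.
ΔL_mismatch = Δα·L·ΔT = 11.6×10⁻⁶ × 401.0 mm × 88.4 K = 411 µm.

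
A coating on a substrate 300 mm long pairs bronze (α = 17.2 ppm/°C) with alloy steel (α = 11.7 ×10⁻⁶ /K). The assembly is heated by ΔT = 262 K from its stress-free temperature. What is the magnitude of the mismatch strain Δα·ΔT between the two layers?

1.44×10⁻³

Δα = |17.2 − 11.7|×10⁻⁶/K = 5.50×10⁻⁶/K.
Mismatch strain = Δα·ΔT = 5.50×10⁻⁶ × 262.0 = 1.44×10⁻³.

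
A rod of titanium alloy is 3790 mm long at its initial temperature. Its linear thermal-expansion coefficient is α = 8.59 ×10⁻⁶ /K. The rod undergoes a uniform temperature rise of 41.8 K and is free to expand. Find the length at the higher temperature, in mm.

3791.4 mm

ΔL = α·L₀·ΔT = 8.59×10⁻⁶ × 3790 mm × 41.80 K = 1.36 mm.
L = L₀ + ΔL = 3790 + 1.36 = 3791.4 mm.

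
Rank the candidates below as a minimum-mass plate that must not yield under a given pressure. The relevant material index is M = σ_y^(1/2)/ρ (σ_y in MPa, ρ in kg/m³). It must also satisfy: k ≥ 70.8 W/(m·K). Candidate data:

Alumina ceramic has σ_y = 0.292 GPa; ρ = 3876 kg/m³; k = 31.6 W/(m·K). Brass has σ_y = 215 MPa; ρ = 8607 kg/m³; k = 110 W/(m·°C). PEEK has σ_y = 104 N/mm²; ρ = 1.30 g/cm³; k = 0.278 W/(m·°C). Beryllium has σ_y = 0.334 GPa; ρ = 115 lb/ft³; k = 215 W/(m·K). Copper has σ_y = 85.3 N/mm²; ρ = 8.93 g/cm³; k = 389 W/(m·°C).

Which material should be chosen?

beryllium

Screen on constraints: k ≥ 70.8 W/(m·K). Survivors: brass, beryllium, copper.
In SI units:
  brass: σ_y = 215.0 MPa, ρ = 8607 kg/m³
  beryllium: σ_y = 334.0 MPa, ρ = 1842 kg/m³
  copper: σ_y = 85.30 MPa, ρ = 8930 kg/m³
  beryllium: M = 9.92×10⁻³
  brass: M = 1.70×10⁻³
  copper: M = 1.03×10⁻³
Beryllium ranks first.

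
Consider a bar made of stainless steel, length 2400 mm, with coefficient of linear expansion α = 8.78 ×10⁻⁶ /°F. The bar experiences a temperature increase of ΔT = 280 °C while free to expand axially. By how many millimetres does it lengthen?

Convert α: 8.78×10⁻⁶/°F × (9/5) = 15.8×10⁻⁶/K.
ΔL = α·L₀·ΔT = 15.8×10⁻⁶ × 2400 mm × 280.0 K = 10.6 mm.

10.6 mm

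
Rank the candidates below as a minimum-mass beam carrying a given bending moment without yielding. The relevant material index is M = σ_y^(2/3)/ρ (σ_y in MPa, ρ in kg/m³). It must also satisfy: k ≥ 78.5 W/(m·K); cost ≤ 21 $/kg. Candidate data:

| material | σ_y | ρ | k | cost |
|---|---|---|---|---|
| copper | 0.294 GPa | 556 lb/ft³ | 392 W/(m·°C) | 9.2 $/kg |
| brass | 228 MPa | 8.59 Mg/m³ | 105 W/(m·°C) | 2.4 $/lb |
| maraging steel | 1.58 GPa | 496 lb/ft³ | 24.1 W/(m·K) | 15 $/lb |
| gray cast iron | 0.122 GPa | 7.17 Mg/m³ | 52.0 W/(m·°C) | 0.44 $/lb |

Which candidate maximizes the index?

copper

Screen on constraints: k ≥ 78.5 W/(m·K); cost ≤ 21 $/kg. Survivors: copper, brass.
Convert each candidate to consistent units, then evaluate M:
  copper: σ_y = 294.0 MPa, ρ = 8906 kg/m³
  brass: σ_y = 228.0 MPa, ρ = 8590 kg/m³
  copper: M = 4.96×10⁻³
  brass: M = 4.34×10⁻³
Copper has the largest M.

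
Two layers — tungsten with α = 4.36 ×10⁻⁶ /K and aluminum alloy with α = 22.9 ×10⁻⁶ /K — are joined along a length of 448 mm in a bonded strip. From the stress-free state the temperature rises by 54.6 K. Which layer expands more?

aluminum alloy

α(tungsten) = 4.36×10⁻⁶/K vs α(aluminum alloy) = 22.9×10⁻⁶/K.
Higher α expands more for the same ΔT: aluminum alloy.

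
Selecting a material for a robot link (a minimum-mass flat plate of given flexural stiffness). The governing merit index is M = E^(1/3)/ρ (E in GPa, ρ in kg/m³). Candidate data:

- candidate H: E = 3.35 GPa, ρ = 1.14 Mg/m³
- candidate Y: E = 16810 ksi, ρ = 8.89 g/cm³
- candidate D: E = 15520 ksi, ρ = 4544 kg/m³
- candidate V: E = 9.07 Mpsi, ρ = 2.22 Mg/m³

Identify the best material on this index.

After converting to SI:
  candidate H: E = 3.350 GPa, ρ = 1140 kg/m³
  candidate Y: E = 115.9 GPa, ρ = 8890 kg/m³
  candidate D: E = 107.0 GPa, ρ = 4544 kg/m³
  candidate V: E = 62.54 GPa, ρ = 2220 kg/m³
  candidate V: M = 1.79×10⁻³
  candidate H: M = 1.31×10⁻³
  candidate D: M = 1.04×10⁻³
  candidate Y: M = 0.548×10⁻³
Candidate V has the largest M.

candidate V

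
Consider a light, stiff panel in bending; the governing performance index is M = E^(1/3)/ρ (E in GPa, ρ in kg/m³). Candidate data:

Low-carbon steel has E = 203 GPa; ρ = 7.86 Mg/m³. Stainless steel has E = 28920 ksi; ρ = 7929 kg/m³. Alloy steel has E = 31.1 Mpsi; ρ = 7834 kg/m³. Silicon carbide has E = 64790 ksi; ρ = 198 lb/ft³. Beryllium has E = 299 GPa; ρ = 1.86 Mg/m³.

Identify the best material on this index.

After converting to SI:
  low-carbon steel: E = 203.0 GPa, ρ = 7860 kg/m³
  stainless steel: E = 199.4 GPa, ρ = 7929 kg/m³
  alloy steel: E = 214.4 GPa, ρ = 7834 kg/m³
  silicon carbide: E = 446.7 GPa, ρ = 3172 kg/m³
  beryllium: E = 299.0 GPa, ρ = 1860 kg/m³
  beryllium: M = 3.60×10⁻³
  silicon carbide: M = 2.41×10⁻³
  alloy steel: M = 0.764×10⁻³
  low-carbon steel: M = 0.748×10⁻³
  stainless steel: M = 0.737×10⁻³
Highest index: beryllium.

beryllium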